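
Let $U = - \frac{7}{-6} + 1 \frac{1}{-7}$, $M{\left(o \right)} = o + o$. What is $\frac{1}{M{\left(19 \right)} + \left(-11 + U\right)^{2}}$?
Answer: $\frac{1764}{242593} \approx 0.0072714$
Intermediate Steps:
$M{\left(o \right)} = 2 o$
$U = \frac{43}{42}$ ($U = \left(-7\right) \left(- \frac{1}{6}\right) + 1 \left(- \frac{1}{7}\right) = \frac{7}{6} - \frac{1}{7} = \frac{43}{42} \approx 1.0238$)
$\frac{1}{M{\left(19 \right)} + \left(-11 + U\right)^{2}} = \frac{1}{2 \cdot 19 + \left(-11 + \frac{43}{42}\right)^{2}} = \frac{1}{38 + \left(- \frac{419}{42}\right)^{2}} = \frac{1}{38 + \frac{175561}{1764}} = \frac{1}{\frac{242593}{1764}} = \frac{1764}{242593}$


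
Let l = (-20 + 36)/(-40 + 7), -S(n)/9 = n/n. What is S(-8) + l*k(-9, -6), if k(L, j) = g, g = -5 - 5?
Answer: -137/33 ≈ -4.1515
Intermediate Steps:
g = -10
k(L, j) = -10
S(n) = -9 (S(n) = -9*n/n = -9*1 = -9)
l = -16/33 (l = 16/(-33) = 16*(-1/33) = -16/33 ≈ -0.48485)
S(-8) + l*k(-9, -6) = -9 - 16/33*(-10) = -9 + 160/33 = -137/33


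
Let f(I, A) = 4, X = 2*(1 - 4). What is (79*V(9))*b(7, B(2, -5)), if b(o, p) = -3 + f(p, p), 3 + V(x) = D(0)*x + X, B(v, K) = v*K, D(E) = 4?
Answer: 2133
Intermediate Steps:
X = -6 (X = 2*(-3) = -6)
B(v, K) = K*v
V(x) = -9 + 4*x (V(x) = -3 + (4*x - 6) = -3 + (-6 + 4*x) = -9 + 4*x)
b(o, p) = 1 (b(o, p) = -3 + 4 = 1)
(79*V(9))*b(7, B(2, -5)) = (79*(-9 + 4*9))*1 = (79*(-9 + 36))*1 = (79*27)*1 = 2133*1 = 2133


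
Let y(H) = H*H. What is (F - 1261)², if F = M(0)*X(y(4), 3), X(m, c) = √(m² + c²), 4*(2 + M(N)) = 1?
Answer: 25454921/16 + 8827*√265/2 ≈ 1.6628e+6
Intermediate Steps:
y(H) = H²
M(N) = -7/4 (M(N) = -2 + (¼)*1 = -2 + ¼ = -7/4)
X(m, c) = √(c² + m²)
F = -7*√265/4 (F = -7*√(3² + (4²)²)/4 = -7*√(9 + 16²)/4 = -7*√(9 + 256)/4 = -7*√265/4 ≈ -28.488)
(F - 1261)² = (-7*√265/4 - 1261)² = (-1261 - 7*√265/4)²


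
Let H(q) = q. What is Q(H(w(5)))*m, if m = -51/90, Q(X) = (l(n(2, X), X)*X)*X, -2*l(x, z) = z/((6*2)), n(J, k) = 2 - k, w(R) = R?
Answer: 425/144 ≈ 2.9514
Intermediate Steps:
l(x, z) = -z/24 (l(x, z) = -z/(2*(6*2)) = -z/(2*12) = -z/24)
Q(X) = -X³/24 (Q(X) = ((-X/24)*X)*X = (-X²/24)*X = -X³/24)
m = -17/30 (m = -51*1/90 = -17/30 ≈ -0.56667)
Q(H(w(5)))*m = -1/24*5³*(-17/30) = -1/24*125*(-17/30) = -125/24*(-17/30) = 425/144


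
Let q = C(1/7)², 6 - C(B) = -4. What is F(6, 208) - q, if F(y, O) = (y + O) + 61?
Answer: 175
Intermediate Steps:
C(B) = 10 (C(B) = 6 - 1*(-4) = 6 + 4 = 10)
q = 100 (q = 10² = 100)
F(y, O) = 61 + O + y (F(y, O) = (O + y) + 61 = 61 + O + y)
F(6, 208) - q = (61 + 208 + 6) - 1*100 = 275 - 100 = 175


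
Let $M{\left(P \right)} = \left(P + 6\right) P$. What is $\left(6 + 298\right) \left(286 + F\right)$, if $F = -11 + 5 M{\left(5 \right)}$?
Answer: $167200$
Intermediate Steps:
$M{\left(P \right)} = P \left(6 + P\right)$ ($M{\left(P \right)} = \left(6 + P\right) P = P \left(6 + P\right)$)
$F = 264$ ($F = -11 + 5 \cdot 5 \left(6 + 5\right) = -11 + 5 \cdot 5 \cdot 11 = -11 + 5 \cdot 55 = -11 + 275 = 264$)
$\left(6 + 298\right) \left(286 + F\right) = \left(6 + 298\right) \left(286 + 264\right) = 304 \cdot 550 = 167200$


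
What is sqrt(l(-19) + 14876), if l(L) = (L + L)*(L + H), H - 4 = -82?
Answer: sqrt(18562) ≈ 136.24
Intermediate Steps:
H = -78 (H = 4 - 82 = -78)
l(L) = 2*L*(-78 + L) (l(L) = (L + L)*(L - 78) = (2*L)*(-78 + L) = 2*L*(-78 + L))
sqrt(l(-19) + 14876) = sqrt(2*(-19)*(-78 - 19) + 14876) = sqrt(2*(-19)*(-97) + 14876) = sqrt(3686 + 14876) = sqrt(18562)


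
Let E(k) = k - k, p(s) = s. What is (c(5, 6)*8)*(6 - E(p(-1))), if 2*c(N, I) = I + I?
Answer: 288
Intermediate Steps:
E(k) = 0
c(N, I) = I (c(N, I) = (I + I)/2 = (2*I)/2 = I)
(c(5, 6)*8)*(6 - E(p(-1))) = (6*8)*(6 - 1*0) = 48*(6 + 0) = 48*6 = 288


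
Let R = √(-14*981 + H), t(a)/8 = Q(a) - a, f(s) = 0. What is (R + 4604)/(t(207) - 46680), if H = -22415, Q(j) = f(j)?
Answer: -1151/12084 - I*√36149/48336 ≈ -0.09525 - 0.0039335*I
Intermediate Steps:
Q(j) = 0
t(a) = -8*a (t(a) = 8*(0 - a) = 8*(-a) = -8*a)
R = I*√36149 (R = √(-14*981 - 22415) = √(-13734 - 22415) = √(-36149) = I*√36149 ≈ 190.13*I)
(R + 4604)/(t(207) - 46680) = (I*√36149 + 4604)/(-8*207 - 46680) = (4604 + I*√36149)/(-1656 - 46680) = (4604 + I*√36149)/(-48336) = (4604 + I*√36149)*(-1/48336) = -1151/12084 - I*√36149/48336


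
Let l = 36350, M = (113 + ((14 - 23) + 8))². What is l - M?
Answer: 23806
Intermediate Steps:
M = 12544 (M = (113 + (-9 + 8))² = (113 - 1)² = 112² = 12544)
l - M = 36350 - 1*12544 = 36350 - 12544 = 23806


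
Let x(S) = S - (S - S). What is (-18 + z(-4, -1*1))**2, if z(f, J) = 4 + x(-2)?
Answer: 256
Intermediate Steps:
x(S) = S (x(S) = S - 1*0 = S + 0 = S)
z(f, J) = 2 (z(f, J) = 4 - 2 = 2)
(-18 + z(-4, -1*1))**2 = (-18 + 2)**2 = (-16)**2 = 256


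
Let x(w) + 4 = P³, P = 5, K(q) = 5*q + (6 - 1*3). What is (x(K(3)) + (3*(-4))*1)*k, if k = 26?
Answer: 2834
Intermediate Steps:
K(q) = 3 + 5*q (K(q) = 5*q + (6 - 3) = 5*q + 3 = 3 + 5*q)
x(w) = 121 (x(w) = -4 + 5³ = -4 + 125 = 121)
(x(K(3)) + (3*(-4))*1)*k = (121 + (3*(-4))*1)*26 = (121 - 12*1)*26 = (121 - 12)*26 = 109*26 = 2834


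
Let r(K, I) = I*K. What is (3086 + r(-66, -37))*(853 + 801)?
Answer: 9143312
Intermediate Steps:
(3086 + r(-66, -37))*(853 + 801) = (3086 - 37*(-66))*(853 + 801) = (3086 + 2442)*1654 = 5528*1654 = 9143312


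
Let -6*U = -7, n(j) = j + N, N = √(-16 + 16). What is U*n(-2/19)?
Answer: -7/57 ≈ -0.12281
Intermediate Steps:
N = 0 (N = √0 = 0)
n(j) = j (n(j) = j + 0 = j)
U = 7/6 (U = -⅙*(-7) = 7/6 ≈ 1.1667)
U*n(-2/19) = 7*(-2/19)/6 = 7*(-2*1/19)/6 = (7/6)*(-2/19) = -7/57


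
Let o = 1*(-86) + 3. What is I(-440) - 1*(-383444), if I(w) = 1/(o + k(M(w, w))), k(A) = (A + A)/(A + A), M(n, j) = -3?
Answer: 31442407/82 ≈ 3.8344e+5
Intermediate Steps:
k(A) = 1 (k(A) = (2*A)/((2*A)) = (2*A)*(1/(2*A)) = 1)
o = -83 (o = -86 + 3 = -83)
I(w) = -1/82 (I(w) = 1/(-83 + 1) = 1/(-82) = -1/82)
I(-440) - 1*(-383444) = -1/82 - 1*(-383444) = -1/82 + 383444 = 31442407/82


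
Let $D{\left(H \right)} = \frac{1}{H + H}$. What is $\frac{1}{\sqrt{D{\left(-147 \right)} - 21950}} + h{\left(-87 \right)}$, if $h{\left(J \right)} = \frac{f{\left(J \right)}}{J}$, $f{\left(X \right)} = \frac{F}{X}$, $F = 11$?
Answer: $\frac{11}{7569} - \frac{7 i \sqrt{38719806}}{6453301} \approx 0.0014533 - 0.0067497 i$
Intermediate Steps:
$f{\left(X \right)} = \frac{11}{X}$
$D{\left(H \right)} = \frac{1}{2 H}$
$h{\left(J \right)} = \frac{11}{J^{2}}$ ($h{\left(J \right)} = \frac{11 \frac{1}{J}}{J} = \frac{11}{J^{2}}$)
$\frac{1}{\sqrt{D{\left(-147 \right)} - 21950}} + h{\left(-87 \right)} = \frac{1}{\sqrt{\frac{1}{2 \left(-147\right)} - 21950}} + \frac{11}{7569} = \frac{1}{\sqrt{\frac{1}{2} \left(- \frac{1}{147}\right) - 21950}} + 11 \cdot \frac{1}{7569} = \frac{1}{\sqrt{- \frac{1}{294} - 21950}} + \frac{11}{7569} = \frac{1}{\sqrt{- \frac{6453301}{294}}} + \frac{11}{7569} = \frac{1}{\frac{1}{42} i \sqrt{38719806}} + \frac{11}{7569} = - \frac{7 i \sqrt{38719806}}{6453301} + \frac{11}{7569} = \frac{11}{7569} - \frac{7 i \sqrt{38719806}}{6453301}$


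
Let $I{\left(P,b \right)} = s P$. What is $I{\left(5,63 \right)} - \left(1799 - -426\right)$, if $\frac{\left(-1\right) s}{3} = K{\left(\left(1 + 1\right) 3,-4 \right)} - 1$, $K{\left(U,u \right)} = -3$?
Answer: $-2165$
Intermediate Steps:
$s = 12$ ($s = - 3 \left(-3 - 1\right) = \left(-3\right) \left(-4\right) = 12$)
$I{\left(P,b \right)} = 12 P$
$I{\left(5,63 \right)} - \left(1799 - -426\right) = 12 \cdot 5 - \left(1799 - -426\right) = 60 - \left(1799 + 426\right) = 60 - 2225 = -2165$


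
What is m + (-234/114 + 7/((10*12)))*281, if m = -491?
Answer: -2397187/2280 ≈ -1051.4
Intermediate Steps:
m + (-234/114 + 7/((10*12)))*281 = -491 + (-234/114 + 7/((10*12)))*281 = -491 + (-234*1/114 + 7/120)*281 = -491 + (-39/19 + 7*(1/120))*281 = -491 + (-39/19 + 7/120)*281 = -491 - 4547/2280*281 = -491 - 1277707/2280 = -2397187/2280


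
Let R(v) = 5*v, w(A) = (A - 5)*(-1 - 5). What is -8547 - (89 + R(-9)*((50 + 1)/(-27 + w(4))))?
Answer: -61217/7 ≈ -8745.3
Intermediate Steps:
w(A) = 30 - 6*A (w(A) = (-5 + A)*(-6) = 30 - 6*A)
-8547 - (89 + R(-9)*((50 + 1)/(-27 + w(4)))) = -8547 - (89 + (5*(-9))*((50 + 1)/(-27 + (30 - 6*4)))) = -8547 - (89 - 2295/(-27 + (30 - 24))) = -8547 - (89 - 2295/(-27 + 6)) = -8547 - (89 - 2295/(-21)) = -8547 - (89 - 2295*(-1)/21) = -8547 - (89 - 45*(-17/7)) = -8547 - (89 + 765/7) = -8547 - 1*1388/7 = -8547 - 1388/7 = -61217/7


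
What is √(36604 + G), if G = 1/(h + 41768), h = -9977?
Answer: √36994479827115/31791 ≈ 191.32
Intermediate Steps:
G = 1/31791 (G = 1/(-9977 + 41768) = 1/31791 ≈ 3.1455e-5)
√(36604 + G) = √(36604 + 1/31791) = √(1163677765/31791) = √36994479827115/31791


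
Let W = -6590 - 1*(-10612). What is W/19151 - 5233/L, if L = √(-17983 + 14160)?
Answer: 4022/19151 + 5233*I*√3823/3823 ≈ 0.21002 + 84.635*I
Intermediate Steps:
W = 4022 (W = -6590 + 10612 = 4022)
L = I*√3823 (L = √(-3823) = I*√3823 ≈ 61.83*I)
W/19151 - 5233/L = 4022/19151 - 5233*(-I*√3823/3823) = 4022*(1/19151) - (-5233)*I*√3823/3823 = 4022/19151 + 5233*I*√3823/3823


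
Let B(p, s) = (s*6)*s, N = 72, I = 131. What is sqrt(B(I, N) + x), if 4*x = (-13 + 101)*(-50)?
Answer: 2*sqrt(7501) ≈ 173.22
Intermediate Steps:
x = -1100 (x = ((-13 + 101)*(-50))/4 = (88*(-50))/4 = (1/4)*(-4400) = -1100)
B(p, s) = 6*s**2 (B(p, s) = (6*s)*s = 6*s**2)
sqrt(B(I, N) + x) = sqrt(6*72**2 - 1100) = sqrt(6*5184 - 1100) = sqrt(31104 - 1100) = sqrt(30004) = 2*sqrt(7501)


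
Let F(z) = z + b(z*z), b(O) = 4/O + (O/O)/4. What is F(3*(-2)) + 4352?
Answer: 156469/36 ≈ 4346.4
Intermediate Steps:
b(O) = ¼ + 4/O (b(O) = 4/O + 1*(¼) = 4/O + ¼ = ¼ + 4/O)
F(z) = z + (16 + z²)/(4*z²) (F(z) = z + (16 + z*z)/(4*((z*z))) = z + (16 + z²)/(4*(z²)) = z + (16 + z²)/(4*z²))
F(3*(-2)) + 4352 = (¼ + 3*(-2) + 4/(3*(-2))²) + 4352 = (¼ - 6 + 4/(-6)²) + 4352 = (¼ - 6 + 4*(1/36)) + 4352 = (¼ - 6 + ⅑) + 4352 = -203/36 + 4352 = 156469/36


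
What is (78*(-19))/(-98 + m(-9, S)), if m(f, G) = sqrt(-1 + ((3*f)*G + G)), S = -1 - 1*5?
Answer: 145236/9449 + 1482*sqrt(155)/9449 ≈ 17.323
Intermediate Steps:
S = -6 (S = -1 - 5 = -6)
m(f, G) = sqrt(-1 + G + 3*G*f) (m(f, G) = sqrt(-1 + (3*G*f + G)) = sqrt(-1 + (G + 3*G*f)) = sqrt(-1 + G + 3*G*f))
(78*(-19))/(-98 + m(-9, S)) = (78*(-19))/(-98 + sqrt(-1 - 6 + 3*(-6)*(-9))) = -1482/(-98 + sqrt(-1 - 6 + 162)) = -1482/(-98 + sqrt(155))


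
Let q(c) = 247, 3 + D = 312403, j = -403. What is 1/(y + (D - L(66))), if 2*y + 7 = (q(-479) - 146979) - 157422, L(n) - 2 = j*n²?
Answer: 2/3831571 ≈ 5.2198e-7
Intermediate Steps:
D = 312400 (D = -3 + 312403 = 312400)
L(n) = 2 - 403*n²
y = -304161/2 (y = -7/2 + ((247 - 146979) - 157422)/2 = -7/2 + (-146732 - 157422)/2 = -7/2 + (½)*(-304154) = -7/2 - 152077 = -304161/2 ≈ -1.5208e+5)
1/(y + (D - L(66))) = 1/(-304161/2 + (312400 - (2 - 403*66²))) = 1/(-304161/2 + (312400 - (2 - 403*4356))) = 1/(-304161/2 + (312400 - (2 - 1755468))) = 1/(-304161/2 + (312400 - 1*(-1755466))) = 1/(-304161/2 + (312400 + 1755466)) = 1/(-304161/2 + 2067866) = 1/(3831571/2) = 2/3831571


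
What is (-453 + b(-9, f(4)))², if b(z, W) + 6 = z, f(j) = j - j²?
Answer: 219024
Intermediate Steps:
b(z, W) = -6 + z
(-453 + b(-9, f(4)))² = (-453 + (-6 - 9))² = (-453 - 15)² = (-468)² = 219024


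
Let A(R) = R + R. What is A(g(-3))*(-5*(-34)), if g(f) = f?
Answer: -1020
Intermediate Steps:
A(R) = 2*R
A(g(-3))*(-5*(-34)) = (2*(-3))*(-5*(-34)) = -6*170 = -1020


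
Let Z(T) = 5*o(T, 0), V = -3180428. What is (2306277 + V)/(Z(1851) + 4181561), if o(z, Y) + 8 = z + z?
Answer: -874151/4200031 ≈ -0.20813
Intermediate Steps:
o(z, Y) = -8 + 2*z (o(z, Y) = -8 + (z + z) = -8 + 2*z)
Z(T) = -40 + 10*T (Z(T) = 5*(-8 + 2*T) = -40 + 10*T)
(2306277 + V)/(Z(1851) + 4181561) = (2306277 - 3180428)/((-40 + 10*1851) + 4181561) = -874151/((-40 + 18510) + 4181561) = -874151/(18470 + 4181561) = -874151/4200031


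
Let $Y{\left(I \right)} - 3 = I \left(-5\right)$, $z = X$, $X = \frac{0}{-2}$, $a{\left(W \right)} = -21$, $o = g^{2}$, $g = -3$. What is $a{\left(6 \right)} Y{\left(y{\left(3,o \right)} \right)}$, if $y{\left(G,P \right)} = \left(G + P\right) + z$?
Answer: $1197$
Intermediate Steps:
$o = 9$ ($o = \left(-3\right)^{2} = 9$)
$X = 0$ ($X = 0 \left(- \frac{1}{2}\right) = 0$)
$z = 0$
$y{\left(G,P \right)} = G + P$ ($y{\left(G,P \right)} = \left(G + P\right) + 0 = G + P$)
$Y{\left(I \right)} = 3 - 5 I$ ($Y{\left(I \right)} = 3 + I \left(-5\right) = 3 - 5 I$)
$a{\left(6 \right)} Y{\left(y{\left(3,o \right)} \right)} = - 21 \left(3 - 5 \left(3 + 9\right)\right) = - 21 \left(3 - 60\right) = \left(-21\right) \left(-57\right) = 1197$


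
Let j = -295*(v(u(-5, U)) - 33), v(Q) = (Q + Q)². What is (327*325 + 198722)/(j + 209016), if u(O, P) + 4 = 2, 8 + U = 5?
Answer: 304997/214031 ≈ 1.4250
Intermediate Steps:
U = -3 (U = -8 + 5 = -3)
u(O, P) = -2 (u(O, P) = -4 + 2 = -2)
v(Q) = 4*Q² (v(Q) = (2*Q)² = 4*Q²)
j = 5015 (j = -295*(4*(-2)² - 33) = -295*(4*4 - 33) = -295*(16 - 33) = -295*(-17) = 5015)
(327*325 + 198722)/(j + 209016) = (327*325 + 198722)/(5015 + 209016) = (106275 + 198722)/214031 = 304997*(1/214031) = 304997/214031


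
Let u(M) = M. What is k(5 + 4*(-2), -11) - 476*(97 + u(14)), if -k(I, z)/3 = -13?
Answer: -52797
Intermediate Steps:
k(I, z) = 39 (k(I, z) = -3*(-13) = 39)
k(5 + 4*(-2), -11) - 476*(97 + u(14)) = 39 - 476*(97 + 14) = 39 - 476*111 = 39 - 52836 = -52797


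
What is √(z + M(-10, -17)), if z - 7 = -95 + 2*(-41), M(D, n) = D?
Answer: 6*I*√5 ≈ 13.416*I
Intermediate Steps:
z = -170 (z = 7 + (-95 + 2*(-41)) = 7 + (-95 - 82) = 7 - 177 = -170)
√(z + M(-10, -17)) = √(-170 - 10) = √(-180) = 6*I*√5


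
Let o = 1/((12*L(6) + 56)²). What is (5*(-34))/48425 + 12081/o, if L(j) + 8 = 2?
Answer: 29953148126/9685 ≈ 3.0927e+6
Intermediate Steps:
L(j) = -6 (L(j) = -8 + 2 = -6)
o = 1/256 (o = 1/((12*(-6) + 56)²) = 1/((-72 + 56)²) = 1/((-16)²) = 1/256 ≈ 0.0039063)
(5*(-34))/48425 + 12081/o = (5*(-34))/48425 + 12081/(1/256) = -170*1/48425 + 12081*256 = -34/9685 + 3092736 = 29953148126/9685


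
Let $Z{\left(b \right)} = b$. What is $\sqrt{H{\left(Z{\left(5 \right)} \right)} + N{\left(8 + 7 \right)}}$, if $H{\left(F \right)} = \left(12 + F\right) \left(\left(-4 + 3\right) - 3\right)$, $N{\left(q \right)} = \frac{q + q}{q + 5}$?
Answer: $\frac{i \sqrt{266}}{2} \approx 8.1548 i$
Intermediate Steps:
$N{\left(q \right)} = \frac{2 q}{5 + q}$
$H{\left(F \right)} = -48 - 4 F$ ($H{\left(F \right)} = \left(12 + F\right) \left(-1 - 3\right) = \left(12 + F\right) \left(-4\right) = -48 - 4 F$)
$\sqrt{H{\left(Z{\left(5 \right)} \right)} + N{\left(8 + 7 \right)}} = \sqrt{\left(-48 - 20\right) + \frac{2 \left(8 + 7\right)}{5 + \left(8 + 7\right)}} = \sqrt{\left(-48 - 20\right) + 2 \cdot 15 \frac{1}{5 + 15}} = \sqrt{-68 + 2 \cdot 15 \cdot \frac{1}{20}} = \sqrt{-68 + \frac{3}{2}} = \sqrt{- \frac{133}{2}} = \frac{i \sqrt{266}}{2}$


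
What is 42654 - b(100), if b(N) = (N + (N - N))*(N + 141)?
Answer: 18554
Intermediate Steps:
b(N) = N*(141 + N) (b(N) = (N + 0)*(141 + N) = N*(141 + N))
42654 - b(100) = 42654 - 100*(141 + 100) = 42654 - 100*241 = 42654 - 1*24100 = 42654 - 24100 = 18554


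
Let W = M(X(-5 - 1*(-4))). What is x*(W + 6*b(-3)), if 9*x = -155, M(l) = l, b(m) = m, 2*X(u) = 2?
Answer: 2635/9 ≈ 292.78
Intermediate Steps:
X(u) = 1 (X(u) = (½)*2 = 1)
W = 1
x = -155/9 (x = (⅑)*(-155) = -155/9 ≈ -17.222)
x*(W + 6*b(-3)) = -155*(1 + 6*(-3))/9 = -155*(1 - 18)/9 = -155/9*(-17) = 2635/9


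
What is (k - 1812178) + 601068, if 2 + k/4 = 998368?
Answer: 2782354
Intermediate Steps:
k = 3993464 (k = -8 + 4*998368 = -8 + 3993472 = 3993464)
(k - 1812178) + 601068 = (3993464 - 1812178) + 601068 = 2181286 + 601068 = 2782354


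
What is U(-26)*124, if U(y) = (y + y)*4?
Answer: -25792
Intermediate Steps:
U(y) = 8*y (U(y) = (2*y)*4 = 8*y)
U(-26)*124 = (8*(-26))*124 = -208*124 = -25792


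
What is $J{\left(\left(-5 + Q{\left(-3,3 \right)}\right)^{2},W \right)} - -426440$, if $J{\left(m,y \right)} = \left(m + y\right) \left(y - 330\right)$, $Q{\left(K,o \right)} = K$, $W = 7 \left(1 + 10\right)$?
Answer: $390767$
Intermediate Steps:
$W = 77$ ($W = 7 \cdot 11 = 77$)
$J{\left(m,y \right)} = \left(-330 + y\right) \left(m + y\right)$ ($J{\left(m,y \right)} = \left(m + y\right) \left(-330 + y\right) = \left(-330 + y\right) \left(m + y\right)$)
$J{\left(\left(-5 + Q{\left(-3,3 \right)}\right)^{2},W \right)} - -426440 = \left(77^{2} - 330 \left(-5 - 3\right)^{2} - 25410 + \left(-5 - 3\right)^{2} \cdot 77\right) - -426440 = \left(5929 - 330 \left(-8\right)^{2} - 25410 + \left(-8\right)^{2} \cdot 77\right) + 426440 = \left(5929 - 21120 - 25410 + 64 \cdot 77\right) + 426440 = \left(5929 - 21120 - 25410 + 4928\right) + 426440 = -35673 + 426440 = 390767$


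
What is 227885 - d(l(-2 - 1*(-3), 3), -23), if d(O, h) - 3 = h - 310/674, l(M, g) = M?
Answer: 76804140/337 ≈ 2.2791e+5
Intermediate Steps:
d(O, h) = 856/337 + h (d(O, h) = 3 + (h - 310/674) = 3 + (h - 310*1/674) = 3 + (h - 155/337) = 3 + (-155/337 + h) = 856/337 + h)
227885 - d(l(-2 - 1*(-3), 3), -23) = 227885 - (856/337 - 23) = 227885 - 1*(-6895/337) = 227885 + 6895/337 = 76804140/337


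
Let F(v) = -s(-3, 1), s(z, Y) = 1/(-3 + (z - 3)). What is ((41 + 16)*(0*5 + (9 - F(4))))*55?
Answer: 83600/3 ≈ 27867.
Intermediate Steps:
s(z, Y) = 1/(-6 + z) (s(z, Y) = 1/(-3 + (-3 + z)) = 1/(-6 + z))
F(v) = 1/9 (F(v) = -1/(-6 - 3) = -1/(-9) = -1*(-1/9) = 1/9)
((41 + 16)*(0*5 + (9 - F(4))))*55 = ((41 + 16)*(0*5 + (9 - 1*1/9)))*55 = (57*(0 + (9 - 1/9)))*55 = (57*(0 + 80/9))*55 = (57*(80/9))*55 = (1520/3)*55 = 83600/3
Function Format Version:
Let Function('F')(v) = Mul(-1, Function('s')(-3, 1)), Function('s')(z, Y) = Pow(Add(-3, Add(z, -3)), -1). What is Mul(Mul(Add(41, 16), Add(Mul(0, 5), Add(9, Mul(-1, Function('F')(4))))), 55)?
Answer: Rational(83600, 3) ≈ 27867.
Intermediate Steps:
Function('s')(z, Y) = Pow(Add(-6, z), -1) (Function('s')(z, Y) = Pow(Add(-3, Add(-3, z)), -1) = Pow(Add(-6, z), -1))
Function('F')(v) = Rational(1, 9) (Function('F')(v) = Mul(-1, Pow(Add(-6, -3), -1)) = Mul(-1, Pow(-9, -1)) = Mul(-1, Rational(-1, 9)) = Rational(1, 9))
Mul(Mul(Add(41, 16), Add(Mul(0, 5), Add(9, Mul(-1, Function('F')(4))))), 55) = Mul(Mul(Add(41, 16), Add(Mul(0, 5), Add(9, Mul(-1, Rational(1, 9))))), 55) = Mul(Mul(57, Add(0, Add(9, Rational(-1, 9)))), 55) = Mul(Mul(57, Add(0, Rational(80, 9))), 55) = Mul(Mul(57, Rational(80, 9)), 55) = Mul(Rational(1520, 3), 55) = Rational(83600, 3)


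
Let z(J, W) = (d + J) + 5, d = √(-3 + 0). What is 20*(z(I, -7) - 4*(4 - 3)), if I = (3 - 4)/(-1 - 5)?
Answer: 70/3 + 20*I*√3 ≈ 23.333 + 34.641*I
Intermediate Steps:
d = I*√3 (d = √(-3) = I*√3 ≈ 1.732*I)
I = ⅙ (I = -1/(-6) = -1*(-⅙) = ⅙ ≈ 0.16667)
z(J, W) = 5 + J + I*√3 (z(J, W) = (I*√3 + J) + 5 = (J + I*√3) + 5 = 5 + J + I*√3)
20*(z(I, -7) - 4*(4 - 3)) = 20*((5 + ⅙ + I*√3) - 4*(4 - 3)) = 20*((31/6 + I*√3) - 4*1) = 20*((31/6 + I*√3) - 4) = 20*(7/6 + I*√3) = 70/3 + 20*I*√3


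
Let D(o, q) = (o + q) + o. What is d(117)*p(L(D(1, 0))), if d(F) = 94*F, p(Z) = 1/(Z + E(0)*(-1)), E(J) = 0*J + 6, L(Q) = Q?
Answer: -5499/2 ≈ -2749.5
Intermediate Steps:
D(o, q) = q + 2*o
E(J) = 6 (E(J) = 0 + 6 = 6)
p(Z) = 1/(-6 + Z) (p(Z) = 1/(Z + 6*(-1)) = 1/(Z - 6) = 1/(-6 + Z))
d(117)*p(L(D(1, 0))) = (94*117)/(-6 + (0 + 2*1)) = 10998/(-6 + (0 + 2)) = 10998/(-6 + 2) = 10998/(-4) = 10998*(-¼) = -5499/2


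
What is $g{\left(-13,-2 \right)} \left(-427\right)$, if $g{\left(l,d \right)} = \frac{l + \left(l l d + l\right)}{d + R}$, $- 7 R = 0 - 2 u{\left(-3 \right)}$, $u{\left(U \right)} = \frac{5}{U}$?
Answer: $-62769$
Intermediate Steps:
$R = - \frac{10}{21}$ ($R = - \frac{0 - 2 \frac{5}{-3}}{7} = - \frac{0 - 2 \cdot 5 \left(- \frac{1}{3}\right)}{7} = - \frac{0 - - \frac{10}{3}}{7} = - \frac{0 + \frac{10}{3}}{7} = \left(- \frac{1}{7}\right) \frac{10}{3} = - \frac{10}{21} \approx -0.47619$)
$g{\left(l,d \right)} = \frac{2 l + d l^{2}}{- \frac{10}{21} + d}$ ($g{\left(l,d \right)} = \frac{l + \left(l l d + l\right)}{d - \frac{10}{21}} = \frac{l + \left(l^{2} d + l\right)}{- \frac{10}{21} + d} = \frac{l + \left(d l^{2} + l\right)}{- \frac{10}{21} + d} = \frac{l + \left(l + d l^{2}\right)}{- \frac{10}{21} + d} = \frac{2 l + d l^{2}}{- \frac{10}{21} + d}$)
$g{\left(-13,-2 \right)} \left(-427\right) = 21 \left(-13\right) \frac{1}{-10 + 21 \left(-2\right)} \left(2 - -26\right) \left(-427\right) = 21 \left(-13\right) \frac{1}{-10 - 42} \left(2 + 26\right) \left(-427\right) = 21 \left(-13\right) \frac{1}{-52} \cdot 28 \left(-427\right) = 21 \left(-13\right) \left(- \frac{1}{52}\right) 28 \left(-427\right) = 147 \left(-427\right) = -62769$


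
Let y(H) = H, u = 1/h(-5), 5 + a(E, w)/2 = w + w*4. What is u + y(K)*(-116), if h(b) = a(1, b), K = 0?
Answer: -1/60 ≈ -0.016667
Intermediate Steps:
a(E, w) = -10 + 10*w (a(E, w) = -10 + 2*(w + w*4) = -10 + 2*(w + 4*w) = -10 + 2*(5*w) = -10 + 10*w)
h(b) = -10 + 10*b
u = -1/60 (u = 1/(-10 + 10*(-5)) = 1/(-10 - 50) = 1/(-60) = -1/60 ≈ -0.016667)
u + y(K)*(-116) = -1/60 + 0*(-116) = -1/60 + 0 = -1/60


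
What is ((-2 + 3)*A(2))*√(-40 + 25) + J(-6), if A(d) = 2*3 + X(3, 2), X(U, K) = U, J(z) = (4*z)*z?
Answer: 144 + 9*I*√15 ≈ 144.0 + 34.857*I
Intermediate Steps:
J(z) = 4*z²
A(d) = 9 (A(d) = 2*3 + 3 = 6 + 3 = 9)
((-2 + 3)*A(2))*√(-40 + 25) + J(-6) = ((-2 + 3)*9)*√(-40 + 25) + 4*(-6)² = (1*9)*√(-15) + 4*36 = 9*(I*√15) + 144 = 9*I*√15 + 144 = 144 + 9*I*√15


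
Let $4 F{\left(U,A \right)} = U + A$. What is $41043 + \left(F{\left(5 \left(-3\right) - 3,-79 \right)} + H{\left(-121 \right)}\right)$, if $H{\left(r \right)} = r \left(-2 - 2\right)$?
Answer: $\frac{166011}{4} \approx 41503.0$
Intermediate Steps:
$H{\left(r \right)} = - 4 r$ ($H{\left(r \right)} = r \left(-4\right) = - 4 r$)
$F{\left(U,A \right)} = \frac{A}{4} + \frac{U}{4}$ ($F{\left(U,A \right)} = \frac{U + A}{4} = \frac{A + U}{4} = \frac{A}{4} + \frac{U}{4}$)
$41043 + \left(F{\left(5 \left(-3\right) - 3,-79 \right)} + H{\left(-121 \right)}\right) = 41043 + \left(\left(\frac{1}{4} \left(-79\right) + \frac{5 \left(-3\right) - 3}{4}\right) - -484\right) = 41043 + \left(\left(- \frac{79}{4} + \frac{-15 - 3}{4}\right) + 484\right) = 41043 + \left(\left(- \frac{79}{4} + \frac{1}{4} \left(-18\right)\right) + 484\right) = 41043 + \left(\left(- \frac{79}{4} - \frac{9}{2}\right) + 484\right) = 41043 + \left(- \frac{97}{4} + 484\right) = 41043 + \frac{1839}{4} = \frac{166011}{4}$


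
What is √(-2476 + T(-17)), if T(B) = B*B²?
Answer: 3*I*√821 ≈ 85.959*I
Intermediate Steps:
T(B) = B³
√(-2476 + T(-17)) = √(-2476 + (-17)³) = √(-2476 - 4913) = √(-7389) = 3*I*√821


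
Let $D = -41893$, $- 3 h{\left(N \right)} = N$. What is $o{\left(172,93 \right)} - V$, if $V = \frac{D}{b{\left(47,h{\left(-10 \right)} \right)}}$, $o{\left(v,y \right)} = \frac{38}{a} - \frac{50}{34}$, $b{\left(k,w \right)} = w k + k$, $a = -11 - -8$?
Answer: $\frac{5969098}{31161} \approx 191.56$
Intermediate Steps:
$a = -3$ ($a = -11 + 8 = -3$)
$h{\left(N \right)} = - \frac{N}{3}$
$b{\left(k,w \right)} = k + k w$ ($b{\left(k,w \right)} = k w + k = k + k w$)
$o{\left(v,y \right)} = - \frac{721}{51}$ ($o{\left(v,y \right)} = \frac{38}{-3} - \frac{50}{34} = 38 \left(- \frac{1}{3}\right) - \frac{25}{17} = - \frac{38}{3} - \frac{25}{17} = - \frac{721}{51}$)
$V = - \frac{125679}{611}$ ($V = - \frac{41893}{47 \left(1 - - \frac{10}{3}\right)} = - \frac{41893}{47 \left(1 + \frac{10}{3}\right)} = - \frac{41893}{47 \cdot \frac{13}{3}} = - \frac{41893}{\frac{611}{3}} = \left(-41893\right) \frac{3}{611} = - \frac{125679}{611} \approx -205.69$)
$o{\left(172,93 \right)} - V = - \frac{721}{51} - - \frac{125679}{611} = - \frac{721}{51} + \frac{125679}{611} = \frac{5969098}{31161}$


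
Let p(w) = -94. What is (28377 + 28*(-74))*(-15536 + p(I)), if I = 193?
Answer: -411147150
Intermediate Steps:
(28377 + 28*(-74))*(-15536 + p(I)) = (28377 + 28*(-74))*(-15536 - 94) = (28377 - 2072)*(-15630) = 26305*(-15630) = -411147150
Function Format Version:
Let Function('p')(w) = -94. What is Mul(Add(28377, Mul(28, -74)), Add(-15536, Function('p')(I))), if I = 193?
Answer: -411147150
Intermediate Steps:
Mul(Add(28377, Mul(28, -74)), Add(-15536, Function('p')(I))) = Mul(Add(28377, Mul(28, -74)), Add(-15536, -94)) = Mul(Add(28377, -2072), -15630) = Mul(26305, -15630) = -411147150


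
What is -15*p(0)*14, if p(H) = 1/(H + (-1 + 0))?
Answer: 210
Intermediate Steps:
p(H) = 1/(-1 + H) (p(H) = 1/(H - 1) = 1/(-1 + H))
-15*p(0)*14 = -15/(-1 + 0)*14 = -15/(-1)*14 = -15*(-1)*14 = 15*14 = 210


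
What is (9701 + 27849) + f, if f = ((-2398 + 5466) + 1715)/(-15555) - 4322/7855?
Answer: 183516964583/4887381 ≈ 37549.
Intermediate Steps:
f = -4191967/4887381 (f = (3068 + 1715)*(-1/15555) - 4322*1/7855 = 4783*(-1/15555) - 4322/7855 = -4783/15555 - 4322/7855 = -4191967/4887381 ≈ -0.85771)
(9701 + 27849) + f = (9701 + 27849) - 4191967/4887381 = 37550 - 4191967/4887381 = 183516964583/4887381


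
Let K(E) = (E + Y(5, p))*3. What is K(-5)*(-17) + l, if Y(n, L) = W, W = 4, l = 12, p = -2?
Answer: 63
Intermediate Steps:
Y(n, L) = 4
K(E) = 12 + 3*E (K(E) = (E + 4)*3 = (4 + E)*3 = 12 + 3*E)
K(-5)*(-17) + l = (12 + 3*(-5))*(-17) + 12 = (12 - 15)*(-17) + 12 = -3*(-17) + 12 = 51 + 12 = 63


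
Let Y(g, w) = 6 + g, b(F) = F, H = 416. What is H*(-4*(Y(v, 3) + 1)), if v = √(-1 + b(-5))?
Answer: -11648 - 1664*I*√6 ≈ -11648.0 - 4075.9*I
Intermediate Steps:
v = I*√6 (v = √(-1 - 5) = √(-6) = I*√6 ≈ 2.4495*I)
H*(-4*(Y(v, 3) + 1)) = 416*(-4*((6 + I*√6) + 1)) = 416*(-4*(7 + I*√6)) = 416*(-28 - 4*I*√6) = -11648 - 1664*I*√6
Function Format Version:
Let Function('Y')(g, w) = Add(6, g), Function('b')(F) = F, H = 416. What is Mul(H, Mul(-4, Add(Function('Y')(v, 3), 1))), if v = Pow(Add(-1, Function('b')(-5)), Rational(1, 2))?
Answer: Add(-11648, Mul(-1664, I, Pow(6, Rational(1, 2)))) ≈ Add(-11648., Mul(-4075.9, I))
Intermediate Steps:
v = Mul(I, Pow(6, Rational(1, 2))) (v = Pow(Add(-1, -5), Rational(1, 2)) = Pow(-6, Rational(1, 2)) = Mul(I, Pow(6, Rational(1, 2))) ≈ Mul(2.4495, I))
Mul(H, Mul(-4, Add(Function('Y')(v, 3), 1))) = Mul(416, Mul(-4, Add(Add(6, Mul(I, Pow(6, Rational(1, 2)))), 1))) = Mul(416, Mul(-4, Add(7, Mul(I, Pow(6, Rational(1, 2)))))) = Mul(416, Add(-28, Mul(-4, I, Pow(6, Rational(1, 2))))) = Add(-11648, Mul(-1664, I, Pow(6, Rational(1, 2))))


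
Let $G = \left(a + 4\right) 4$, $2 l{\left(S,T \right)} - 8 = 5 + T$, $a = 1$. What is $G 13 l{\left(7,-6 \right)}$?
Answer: $910$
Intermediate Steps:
$l{\left(S,T \right)} = \frac{13}{2} + \frac{T}{2}$ ($l{\left(S,T \right)} = 4 + \frac{5 + T}{2} = 4 + \left(\frac{5}{2} + \frac{T}{2}\right) = \frac{13}{2} + \frac{T}{2}$)
$G = 20$ ($G = \left(1 + 4\right) 4 = 5 \cdot 4 = 20$)
$G 13 l{\left(7,-6 \right)} = 20 \cdot 13 \left(\frac{13}{2} + \frac{1}{2} \left(-6\right)\right) = 260 \left(\frac{13}{2} - 3\right) = 260 \cdot \frac{7}{2} = 910$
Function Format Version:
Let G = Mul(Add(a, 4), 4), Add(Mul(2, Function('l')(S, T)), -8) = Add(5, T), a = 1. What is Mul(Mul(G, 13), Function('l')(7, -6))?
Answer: 910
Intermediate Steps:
Function('l')(S, T) = Add(Rational(13, 2), Mul(Rational(1, 2), T)) (Function('l')(S, T) = Add(4, Mul(Rational(1, 2), Add(5, T))) = Add(4, Add(Rational(5, 2), Mul(Rational(1, 2), T))) = Add(Rational(13, 2), Mul(Rational(1, 2), T)))
G = 20 (G = Mul(Add(1, 4), 4) = Mul(5, 4) = 20)
Mul(Mul(G, 13), Function('l')(7, -6)) = Mul(Mul(20, 13), Add(Rational(13, 2), Mul(Rational(1, 2), -6))) = Mul(260, Add(Rational(13, 2), -3)) = Mul(260, Rational(7, 2)) = 910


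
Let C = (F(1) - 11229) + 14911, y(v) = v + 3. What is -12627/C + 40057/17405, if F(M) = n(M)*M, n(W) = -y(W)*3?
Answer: -14552749/12775270 ≈ -1.1391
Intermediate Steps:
y(v) = 3 + v
n(W) = -9 - 3*W (n(W) = -(3 + W)*3 = (-3 - W)*3 = -9 - 3*W)
F(M) = M*(-9 - 3*M) (F(M) = (-9 - 3*M)*M = M*(-9 - 3*M))
C = 3670 (C = (3*1*(-3 - 1*1) - 11229) + 14911 = (3*1*(-3 - 1) - 11229) + 14911 = (3*1*(-4) - 11229) + 14911 = (-12 - 11229) + 14911 = -11241 + 14911 = 3670)
-12627/C + 40057/17405 = -12627/3670 + 40057/17405 = -14552749/12775270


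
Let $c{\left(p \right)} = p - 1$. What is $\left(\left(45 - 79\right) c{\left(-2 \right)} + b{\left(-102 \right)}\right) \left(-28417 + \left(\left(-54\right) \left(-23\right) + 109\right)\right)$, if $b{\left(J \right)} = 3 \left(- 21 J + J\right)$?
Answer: $-168404652$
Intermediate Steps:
$c{\left(p \right)} = -1 + p$
$b{\left(J \right)} = - 60 J$ ($b{\left(J \right)} = 3 \left(- 20 J\right) = - 60 J$)
$\left(\left(45 - 79\right) c{\left(-2 \right)} + b{\left(-102 \right)}\right) \left(-28417 + \left(\left(-54\right) \left(-23\right) + 109\right)\right) = \left(\left(45 - 79\right) \left(-1 - 2\right) - -6120\right) \left(-28417 + \left(\left(-54\right) \left(-23\right) + 109\right)\right) = \left(\left(-34\right) \left(-3\right) + 6120\right) \left(-28417 + \left(1242 + 109\right)\right) = \left(102 + 6120\right) \left(-28417 + 1351\right) = 6222 \left(-27066\right) = -168404652$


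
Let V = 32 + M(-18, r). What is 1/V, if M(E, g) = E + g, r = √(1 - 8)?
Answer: 2/29 - I*√7/203 ≈ 0.068966 - 0.013033*I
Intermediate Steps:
r = I*√7 (r = √(-7) = I*√7 ≈ 2.6458*I)
V = 14 + I*√7 (V = 32 + (-18 + I*√7) = 14 + I*√7 ≈ 14.0 + 2.6458*I)
1/V = 1/(14 + I*√7)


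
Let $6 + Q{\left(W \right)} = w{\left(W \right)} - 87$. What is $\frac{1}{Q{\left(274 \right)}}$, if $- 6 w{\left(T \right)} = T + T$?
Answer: $- \frac{3}{553} \approx -0.005425$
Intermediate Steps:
$w{\left(T \right)} = - \frac{T}{3}$ ($w{\left(T \right)} = - \frac{T + T}{6} = - \frac{2 T}{6} = - \frac{T}{3}$)
$Q{\left(W \right)} = -93 - \frac{W}{3}$ ($Q{\left(W \right)} = -6 - \left(87 + \frac{W}{3}\right) = -93 - \frac{W}{3}$)
$\frac{1}{Q{\left(274 \right)}} = \frac{1}{-93 - \frac{274}{3}} = \frac{1}{- \frac{553}{3}} = - \frac{3}{553}$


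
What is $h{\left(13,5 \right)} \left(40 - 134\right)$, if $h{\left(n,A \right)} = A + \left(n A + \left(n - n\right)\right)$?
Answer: $-6580$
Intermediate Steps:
$h{\left(n,A \right)} = A + A n$ ($h{\left(n,A \right)} = A + \left(A n + 0\right) = A + A n$)
$h{\left(13,5 \right)} \left(40 - 134\right) = 5 \left(1 + 13\right) \left(40 - 134\right) = 5 \cdot 14 \left(-94\right) = 70 \left(-94\right) = -6580$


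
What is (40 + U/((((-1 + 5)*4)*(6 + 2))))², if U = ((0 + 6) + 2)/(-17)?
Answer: 118352641/73984 ≈ 1599.7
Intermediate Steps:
U = -8/17 (U = (6 + 2)*(-1/17) = 8*(-1/17) = -8/17 ≈ -0.47059)
(40 + U/((((-1 + 5)*4)*(6 + 2))))² = (40 - 8*1/(4*(-1 + 5)*(6 + 2))/17)² = (40 - 8/(17*((4*4)*8)))² = (40 - 8/(17*(16*8)))² = (40 - 8/17/128)² = (40 - 8/17*1/128)² = (40 - 1/272)² = (10879/272)² = 118352641/73984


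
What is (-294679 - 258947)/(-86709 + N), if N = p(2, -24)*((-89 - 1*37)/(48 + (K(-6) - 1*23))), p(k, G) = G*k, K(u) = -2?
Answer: 4244466/662753 ≈ 6.4043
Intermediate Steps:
N = 6048/23 (N = (-24*2)*((-89 - 1*37)/(48 + (-2 - 1*23))) = -48*(-89 - 37)/(48 + (-2 - 23)) = -(-6048)/(48 - 25) = -(-6048)/23 = -48*(-126/23) = 6048/23 ≈ 262.96)
(-294679 - 258947)/(-86709 + N) = (-294679 - 258947)/(-86709 + 6048/23) = -553626/(-1988259/23) = -553626*(-23/1988259) = 4244466/662753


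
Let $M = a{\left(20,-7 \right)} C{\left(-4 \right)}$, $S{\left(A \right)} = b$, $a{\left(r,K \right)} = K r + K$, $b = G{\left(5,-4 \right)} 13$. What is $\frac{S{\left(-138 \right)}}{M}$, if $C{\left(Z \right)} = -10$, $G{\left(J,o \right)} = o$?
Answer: $- \frac{26}{735} \approx -0.035374$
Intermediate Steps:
$b = -52$ ($b = \left(-4\right) 13 = -52$)
$a{\left(r,K \right)} = K + K r$
$S{\left(A \right)} = -52$
$M = 1470$ ($M = - 7 \left(1 + 20\right) \left(-10\right) = \left(-7\right) 21 \left(-10\right) = \left(-147\right) \left(-10\right) = 1470$)
$\frac{S{\left(-138 \right)}}{M} = - \frac{52}{1470} = \left(-52\right) \frac{1}{1470} = - \frac{26}{735}$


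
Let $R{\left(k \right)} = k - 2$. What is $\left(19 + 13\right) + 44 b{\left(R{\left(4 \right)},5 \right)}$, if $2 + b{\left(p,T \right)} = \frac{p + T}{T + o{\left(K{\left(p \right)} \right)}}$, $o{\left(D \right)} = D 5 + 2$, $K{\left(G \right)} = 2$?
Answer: $- \frac{644}{17} \approx -37.882$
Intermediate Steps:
$o{\left(D \right)} = 2 + 5 D$ ($o{\left(D \right)} = 5 D + 2 = 2 + 5 D$)
$R{\left(k \right)} = -2 + k$
$b{\left(p,T \right)} = -2 + \frac{T + p}{12 + T}$ ($b{\left(p,T \right)} = -2 + \frac{p + T}{T + \left(2 + 5 \cdot 2\right)} = -2 + \frac{T + p}{T + \left(2 + 10\right)} = -2 + \frac{T + p}{T + 12} = -2 + \frac{T + p}{12 + T}$)
$\left(19 + 13\right) + 44 b{\left(R{\left(4 \right)},5 \right)} = \left(19 + 13\right) + 44 \frac{-24 + \left(-2 + 4\right) - 5}{12 + 5} = 32 + 44 \frac{-24 + 2 - 5}{17} = 32 + 44 \cdot \frac{1}{17} \left(-27\right) = 32 + 44 \left(- \frac{27}{17}\right) = 32 - \frac{1188}{17} = - \frac{644}{17}$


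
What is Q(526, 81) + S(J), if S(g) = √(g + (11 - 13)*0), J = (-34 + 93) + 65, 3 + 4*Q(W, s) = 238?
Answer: 235/4 + 2*√31 ≈ 69.885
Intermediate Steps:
Q(W, s) = 235/4 (Q(W, s) = -¾ + (¼)*238 = -¾ + 119/2 = 235/4)
J = 124 (J = 59 + 65 = 124)
S(g) = √g (S(g) = √(g - 2*0) = √(g + 0) = √g)
Q(526, 81) + S(J) = 235/4 + √124 = 235/4 + 2*√31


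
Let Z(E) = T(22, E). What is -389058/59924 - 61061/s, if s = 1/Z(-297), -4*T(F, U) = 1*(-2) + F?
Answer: 9147353881/29962 ≈ 3.0530e+5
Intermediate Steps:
T(F, U) = 1/2 - F/4 (T(F, U) = -(1*(-2) + F)/4 = -(-2 + F)/4 = 1/2 - F/4)
Z(E) = -5 (Z(E) = 1/2 - 1/4*22 = 1/2 - 11/2 = -5)
s = -1/5 (s = 1/(-5) = -1/5 ≈ -0.20000)
-389058/59924 - 61061/s = -389058/59924 - 61061/(-1/5) = -389058*1/59924 - 61061*(-5) = -194529/29962 + 305305 = 9147353881/29962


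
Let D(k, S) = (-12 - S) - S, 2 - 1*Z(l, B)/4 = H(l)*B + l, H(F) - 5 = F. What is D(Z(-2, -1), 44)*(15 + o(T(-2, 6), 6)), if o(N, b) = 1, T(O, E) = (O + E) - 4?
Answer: -1600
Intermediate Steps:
T(O, E) = -4 + E + O (T(O, E) = (E + O) - 4 = -4 + E + O)
H(F) = 5 + F
Z(l, B) = 8 - 4*l - 4*B*(5 + l) (Z(l, B) = 8 - 4*((5 + l)*B + l) = 8 - 4*(B*(5 + l) + l) = 8 - 4*(l + B*(5 + l)) = 8 + (-4*l - 4*B*(5 + l)) = 8 - 4*l - 4*B*(5 + l))
D(k, S) = -12 - 2*S
D(Z(-2, -1), 44)*(15 + o(T(-2, 6), 6)) = (-12 - 2*44)*(15 + 1) = (-12 - 88)*16 = -100*16 = -1600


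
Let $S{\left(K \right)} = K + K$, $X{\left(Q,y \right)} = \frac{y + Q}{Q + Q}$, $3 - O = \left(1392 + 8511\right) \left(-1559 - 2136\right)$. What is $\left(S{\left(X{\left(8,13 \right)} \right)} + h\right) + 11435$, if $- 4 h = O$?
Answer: $- \frac{73091675}{8} \approx -9.1365 \cdot 10^{6}$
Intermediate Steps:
$O = 36591588$ ($O = 3 - \left(1392 + 8511\right) \left(-1559 - 2136\right) = 3 - 9903 \left(-3695\right) = 3 - -36591585 = 3 + 36591585 = 36591588$)
$X{\left(Q,y \right)} = \frac{Q + y}{2 Q}$
$h = -9147897$ ($h = \left(- \frac{1}{4}\right) 36591588 = -9147897$)
$S{\left(K \right)} = 2 K$
$\left(S{\left(X{\left(8,13 \right)} \right)} + h\right) + 11435 = \left(2 \frac{8 + 13}{2 \cdot 8} - 9147897\right) + 11435 = \left(2 \cdot \frac{1}{2} \cdot \frac{1}{8} \cdot 21 - 9147897\right) + 11435 = \left(2 \cdot \frac{21}{16} - 9147897\right) + 11435 = \left(\frac{21}{8} - 9147897\right) + 11435 = - \frac{73183155}{8} + 11435 = - \frac{73091675}{8}$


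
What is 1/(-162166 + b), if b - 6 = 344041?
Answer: 1/181881 ≈ 5.4981e-6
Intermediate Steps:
b = 344047 (b = 6 + 344041 = 344047)
1/(-162166 + b) = 1/(-162166 + 344047) = 1/181881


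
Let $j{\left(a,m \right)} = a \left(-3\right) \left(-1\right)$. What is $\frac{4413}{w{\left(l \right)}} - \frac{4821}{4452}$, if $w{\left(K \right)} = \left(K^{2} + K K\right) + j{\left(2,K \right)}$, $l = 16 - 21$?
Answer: $\frac{230675}{2968} \approx 77.721$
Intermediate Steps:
$l = -5$
$j{\left(a,m \right)} = 3 a$ ($j{\left(a,m \right)} = - 3 a \left(-1\right) = 3 a$)
$w{\left(K \right)} = 6 + 2 K^{2}$ ($w{\left(K \right)} = \left(K^{2} + K K\right) + 3 \cdot 2 = \left(K^{2} + K^{2}\right) + 6 = 2 K^{2} + 6 = 6 + 2 K^{2}$)
$\frac{4413}{w{\left(l \right)}} - \frac{4821}{4452} = \frac{4413}{6 + 2 \left(-5\right)^{2}} - \frac{4821}{4452} = \frac{4413}{6 + 2 \cdot 25} - \frac{1607}{1484} = \frac{4413}{6 + 50} - \frac{1607}{1484} = \frac{4413}{56} - \frac{1607}{1484} = \frac{230675}{2968}$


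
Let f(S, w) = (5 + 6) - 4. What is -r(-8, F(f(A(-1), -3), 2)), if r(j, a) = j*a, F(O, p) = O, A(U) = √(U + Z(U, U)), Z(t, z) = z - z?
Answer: 56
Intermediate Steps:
Z(t, z) = 0
A(U) = √U (A(U) = √(U + 0) = √U)
f(S, w) = 7 (f(S, w) = 11 - 4 = 7)
r(j, a) = a*j
-r(-8, F(f(A(-1), -3), 2)) = -7*(-8) = -1*(-56) = 56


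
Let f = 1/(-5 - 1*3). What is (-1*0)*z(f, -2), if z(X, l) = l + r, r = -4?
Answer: 0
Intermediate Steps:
f = -⅛ (f = 1/(-5 - 3) = 1/(-8) = -⅛ ≈ -0.12500)
z(X, l) = -4 + l (z(X, l) = l - 4 = -4 + l)
(-1*0)*z(f, -2) = (-1*0)*(-4 - 2) = 0*(-6) = 0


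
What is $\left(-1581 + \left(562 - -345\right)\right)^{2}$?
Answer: $454276$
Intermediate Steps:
$\left(-1581 + \left(562 - -345\right)\right)^{2} = \left(-1581 + \left(562 + 345\right)\right)^{2} = \left(-1581 + 907\right)^{2} = \left(-674\right)^{2} = 454276$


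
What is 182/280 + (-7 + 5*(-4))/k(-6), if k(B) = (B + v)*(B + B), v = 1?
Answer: ⅕ ≈ 0.20000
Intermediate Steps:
k(B) = 2*B*(1 + B) (k(B) = (B + 1)*(B + B) = (1 + B)*(2*B) = 2*B*(1 + B))
182/280 + (-7 + 5*(-4))/k(-6) = 182/280 + (-7 + 5*(-4))/((2*(-6)*(1 - 6))) = 182*(1/280) + (-7 - 20)/((2*(-6)*(-5))) = 13/20 - 27/60 = 13/20 - 27*1/60 = 13/20 - 9/20 = ⅕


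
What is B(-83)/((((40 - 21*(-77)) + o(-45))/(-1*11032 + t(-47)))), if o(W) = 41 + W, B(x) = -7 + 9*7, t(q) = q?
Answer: -206808/551 ≈ -375.33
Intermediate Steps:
B(x) = 56 (B(x) = -7 + 63 = 56)
B(-83)/((((40 - 21*(-77)) + o(-45))/(-1*11032 + t(-47)))) = 56/((((40 - 21*(-77)) + (41 - 45))/(-1*11032 - 47))) = 56/((((40 + 1617) - 4)/(-11032 - 47))) = 56/(((1657 - 4)/(-11079))) = 56/((1653*(-1/11079))) = 56/(-551/3693) = 56*(-3693/551) = -206808/551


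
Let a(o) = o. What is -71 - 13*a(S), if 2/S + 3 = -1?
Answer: -129/2 ≈ -64.500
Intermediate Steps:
S = -½ (S = 2/(-3 - 1) = 2/(-4) = 2*(-¼) = -½ ≈ -0.50000)
-71 - 13*a(S) = -71 - 13*(-½) = -71 + 13/2 = -129/2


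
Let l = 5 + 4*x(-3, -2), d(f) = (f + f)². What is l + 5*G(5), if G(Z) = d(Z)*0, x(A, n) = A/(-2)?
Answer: 11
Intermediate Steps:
x(A, n) = -A/2 (x(A, n) = A*(-½) = -A/2)
d(f) = 4*f² (d(f) = (2*f)² = 4*f²)
l = 11 (l = 5 + 4*(-½*(-3)) = 5 + 4*(3/2) = 5 + 6 = 11)
G(Z) = 0 (G(Z) = (4*Z²)*0 = 0)
l + 5*G(5) = 11 + 5*0 = 11 + 0 = 11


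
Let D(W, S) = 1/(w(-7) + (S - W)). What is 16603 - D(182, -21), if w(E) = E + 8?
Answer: 3353807/202 ≈ 16603.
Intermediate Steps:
w(E) = 8 + E
D(W, S) = 1/(1 + S - W) (D(W, S) = 1/((8 - 7) + (S - W)) = 1/(1 + (S - W)) = 1/(1 + S - W))
16603 - D(182, -21) = 16603 - 1/(1 - 21 - 1*182) = 16603 - 1/(1 - 21 - 182) = 16603 - 1/(-202) = 16603 - 1*(-1/202) = 16603 + 1/202 = 3353807/202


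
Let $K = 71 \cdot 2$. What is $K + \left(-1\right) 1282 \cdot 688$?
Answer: $-881874$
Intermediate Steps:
$K = 142$
$K + \left(-1\right) 1282 \cdot 688 = 142 + \left(-1\right) 1282 \cdot 688 = 142 - 882016 = -881874$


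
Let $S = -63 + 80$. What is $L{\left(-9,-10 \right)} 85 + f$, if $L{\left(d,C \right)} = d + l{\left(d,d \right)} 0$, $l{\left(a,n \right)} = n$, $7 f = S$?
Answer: $- \frac{5338}{7} \approx -762.57$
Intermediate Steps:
$S = 17$
$f = \frac{17}{7}$ ($f = \frac{1}{7} \cdot 17 = \frac{17}{7} \approx 2.4286$)
$L{\left(d,C \right)} = d$ ($L{\left(d,C \right)} = d + d 0 = d + 0 = d$)
$L{\left(-9,-10 \right)} 85 + f = \left(-9\right) 85 + \frac{17}{7} = -765 + \frac{17}{7} = - \frac{5338}{7}$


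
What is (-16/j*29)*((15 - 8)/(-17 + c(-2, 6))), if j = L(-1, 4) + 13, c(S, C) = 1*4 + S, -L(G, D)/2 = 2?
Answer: 3248/135 ≈ 24.059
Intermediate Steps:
L(G, D) = -4 (L(G, D) = -2*2 = -4)
c(S, C) = 4 + S
j = 9 (j = -4 + 13 = 9)
(-16/j*29)*((15 - 8)/(-17 + c(-2, 6))) = (-16/9*29)*((15 - 8)/(-17 + (4 - 2))) = (-16*⅑*29)*(7/(-17 + 2)) = (-16/9*29)*(7/(-15)) = -3248*(-1)/(9*15) = -464/9*(-7/15) = 3248/135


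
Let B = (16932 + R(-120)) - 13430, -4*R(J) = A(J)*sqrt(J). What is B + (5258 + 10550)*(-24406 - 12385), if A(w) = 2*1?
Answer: -581588626 - I*sqrt(30) ≈ -5.8159e+8 - 5.4772*I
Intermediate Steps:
A(w) = 2
R(J) = -sqrt(J)/2
B = 3502 - I*sqrt(30) (B = (16932 - I*sqrt(30)) - 13430 = 3502 - I*sqrt(30) ≈ 3502.0 - 5.4772*I)
B + (5258 + 10550)*(-24406 - 12385) = (3502 - I*sqrt(30)) + (5258 + 10550)*(-24406 - 12385) = (3502 - I*sqrt(30)) + 15808*(-36791) = (3502 - I*sqrt(30)) - 581592128 = -581588626 - I*sqrt(30)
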